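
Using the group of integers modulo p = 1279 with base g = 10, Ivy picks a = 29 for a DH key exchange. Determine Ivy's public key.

875

Public value = 10^29 mod 1279.
10^1 ≡ 10 (mod 1279)
10^2 = (10^1)^2 ≡ 10^2 = 100 ≡ 100 (mod 1279)
10^4 = (10^2)^2 ≡ 100^2 = 10000 ≡ 1047 (mod 1279)
10^8 = (10^4)^2 ≡ 1047^2 = 1096209 ≡ 106 (mod 1279)
10^16 = (10^8)^2 ≡ 106^2 = 11236 ≡ 1004 (mod 1279)
10^29 = 10^16 · 10^8 · 10^4 · 10^1 ≡ 1004 · 106 · 1047 · 10 ≡ 875 (mod 1279).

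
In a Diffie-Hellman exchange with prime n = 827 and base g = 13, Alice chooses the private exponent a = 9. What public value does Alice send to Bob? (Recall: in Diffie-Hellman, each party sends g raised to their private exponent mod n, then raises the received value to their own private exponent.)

Public value = 13^9 mod 827.
13^1 ≡ 13 (mod 827)
13^2 = (13^1)^2 ≡ 13^2 = 169 ≡ 169 (mod 827)
13^4 = (13^2)^2 ≡ 169^2 = 28561 ≡ 443 (mod 827)
13^8 = (13^4)^2 ≡ 443^2 = 196249 ≡ 250 (mod 827)
13^9 = 13^8 · 13^1 ≡ 250 · 13 ≡ 769 (mod 827).

769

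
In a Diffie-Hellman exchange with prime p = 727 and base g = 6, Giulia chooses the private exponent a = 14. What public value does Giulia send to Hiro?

227

Public value = 6^{14} \pmod{727}.
6^1 ≡ 6 (mod 727)
6^2 = (6^1)^2 ≡ 6^2 = 36 ≡ 36 (mod 727)
6^4 = (6^2)^2 ≡ 36^2 = 1296 ≡ 569 (mod 727)
6^8 = (6^4)^2 ≡ 569^2 = 323761 ≡ 246 (mod 727)
6^14 = 6^8 · 6^4 · 6^2 ≡ 246 · 569 · 36 ≡ 227 (mod 727).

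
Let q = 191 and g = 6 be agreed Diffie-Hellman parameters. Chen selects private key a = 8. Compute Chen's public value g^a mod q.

Public value = 6^8 mod 191.
6^1 ≡ 6 (mod 191)
6^2 = (6^1)^2 ≡ 6^2 = 36 ≡ 36 (mod 191)
6^4 = (6^2)^2 ≡ 36^2 = 1296 ≡ 150 (mod 191)
6^8 = (6^4)^2 ≡ 150^2 = 22500 ≡ 153 (mod 191)

153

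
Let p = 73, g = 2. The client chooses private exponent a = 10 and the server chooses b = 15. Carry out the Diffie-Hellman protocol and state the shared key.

The server sends B = g^b mod p = 2^15 mod 73.
2^1 ≡ 2 (mod 73)
2^2 = (2^1)^2 ≡ 2^2 = 4 ≡ 4 (mod 73)
2^4 = (2^2)^2 ≡ 4^2 = 16 ≡ 16 (mod 73)
2^8 = (2^4)^2 ≡ 16^2 = 256 ≡ 37 (mod 73)
2^15 = 2^8 · 2^4 · 2^2 · 2^1 ≡ 37 · 16 · 4 · 2 ≡ 64 (mod 73).
So B = 64. The client then computes K = B^a mod p = 64^10 mod 73.
64^1 ≡ 64 (mod 73)
64^2 = (64^1)^2 ≡ 64^2 = 4096 ≡ 8 (mod 73)
64^4 = (64^2)^2 ≡ 8^2 = 64 ≡ 64 (mod 73)
64^8 = (64^4)^2 ≡ 64^2 = 4096 ≡ 8 (mod 73)
64^10 = 64^8 · 64^2 ≡ 8 · 8 ≡ 64 (mod 73).

64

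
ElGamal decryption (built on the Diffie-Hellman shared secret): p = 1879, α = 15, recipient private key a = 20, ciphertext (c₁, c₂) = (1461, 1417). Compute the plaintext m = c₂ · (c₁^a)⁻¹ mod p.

1737

Shared mask s = c₁^a mod p = 1461^20 mod 1879.
1461^1 ≡ 1461 (mod 1879)
1461^2 = (1461^1)^2 ≡ 1461^2 = 2134521 ≡ 1856 (mod 1879)
1461^4 = (1461^2)^2 ≡ 1856^2 = 3444736 ≡ 529 (mod 1879)
1461^8 = (1461^4)^2 ≡ 529^2 = 279841 ≡ 1749 (mod 1879)
1461^16 = (1461^8)^2 ≡ 1749^2 = 3059001 ≡ 1868 (mod 1879)
1461^20 = 1461^16 · 1461^4 ≡ 1868 · 529 ≡ 1697 (mod 1879).
So s = 1697; s⁻¹ ≡ 1497 (mod 1879).
m = c₂ · s⁻¹ mod 1879 = 1417 · 1497 mod 1879 = 1737.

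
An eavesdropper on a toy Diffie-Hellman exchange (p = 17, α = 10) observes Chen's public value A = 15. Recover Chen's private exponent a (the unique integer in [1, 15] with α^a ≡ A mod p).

Try successive powers of 10 modulo 17:
10^1 ≡ 10
10^2 ≡ 15
Found: a = 2.

2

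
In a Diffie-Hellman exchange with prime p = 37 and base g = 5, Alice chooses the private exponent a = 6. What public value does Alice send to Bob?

Public value = 5^6 (mod 37).
5^1 ≡ 5 (mod 37)
5^2 = (5^1)^2 ≡ 5^2 = 25 ≡ 25 (mod 37)
5^4 = (5^2)^2 ≡ 25^2 = 625 ≡ 33 (mod 37)
5^6 = 5^4 · 5^2 ≡ 33 · 25 ≡ 11 (mod 37).

11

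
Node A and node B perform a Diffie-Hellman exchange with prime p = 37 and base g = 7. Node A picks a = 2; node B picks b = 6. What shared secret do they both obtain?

10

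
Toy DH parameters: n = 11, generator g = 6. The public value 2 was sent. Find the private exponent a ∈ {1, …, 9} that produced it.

9

Try successive powers of 6 modulo 11:
6^1 ≡ 6
6^2 ≡ 3
6^3 ≡ 7
6^4 ≡ 9
6^5 ≡ 10
6^6 ≡ 5
6^7 ≡ 8
6^8 ≡ 4
6^9 ≡ 2
Found: a = 9.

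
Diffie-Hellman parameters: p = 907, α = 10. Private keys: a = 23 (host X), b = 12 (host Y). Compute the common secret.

19

Host Y sends B = α^b mod p = 10^12 mod 907.
10^1 ≡ 10 (mod 907)
10^2 = (10^1)^2 ≡ 10^2 = 100 ≡ 100 (mod 907)
10^4 = (10^2)^2 ≡ 100^2 = 10000 ≡ 23 (mod 907)
10^8 = (10^4)^2 ≡ 23^2 = 529 ≡ 529 (mod 907)
10^12 = 10^8 · 10^4 ≡ 529 · 23 ≡ 376 (mod 907).
So B = 376. Host X then computes K = B^a mod p = 376^23 mod 907.
376^1 ≡ 376 (mod 907)
376^2 = (376^1)^2 ≡ 376^2 = 141376 ≡ 791 (mod 907)
376^4 = (376^2)^2 ≡ 791^2 = 625681 ≡ 758 (mod 907)
376^8 = (376^4)^2 ≡ 758^2 = 574564 ≡ 433 (mod 907)
376^16 = (376^8)^2 ≡ 433^2 = 187489 ≡ 647 (mod 907)
376^23 = 376^16 · 376^4 · 376^2 · 376^1 ≡ 647 · 758 · 791 · 376 ≡ 19 (mod 907).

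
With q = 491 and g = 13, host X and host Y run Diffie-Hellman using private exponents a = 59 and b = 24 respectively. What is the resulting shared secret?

93

Host Y sends B = g^b mod q = 13^24 mod 491.
13^1 ≡ 13 (mod 491)
13^2 = (13^1)^2 ≡ 13^2 = 169 ≡ 169 (mod 491)
13^4 = (13^2)^2 ≡ 169^2 = 28561 ≡ 83 (mod 491)
13^8 = (13^4)^2 ≡ 83^2 = 6889 ≡ 15 (mod 491)
13^16 = (13^8)^2 ≡ 15^2 = 225 ≡ 225 (mod 491)
13^24 = 13^16 · 13^8 ≡ 225 · 15 ≡ 429 (mod 491).
So B = 429. Host X then computes K = B^a mod q = 429^59 mod 491.
429^1 ≡ 429 (mod 491)
429^2 = (429^1)^2 ≡ 429^2 = 184041 ≡ 407 (mod 491)
429^4 = (429^2)^2 ≡ 407^2 = 165649 ≡ 182 (mod 491)
429^8 = (429^4)^2 ≡ 182^2 = 33124 ≡ 227 (mod 491)
429^16 = (429^8)^2 ≡ 227^2 = 51529 ≡ 465 (mod 491)
429^32 = (429^16)^2 ≡ 465^2 = 216225 ≡ 185 (mod 491)
429^59 = 429^32 · 429^16 · 429^8 · 429^2 · 429^1 ≡ 185 · 465 · 227 · 407 · 429 ≡ 93 (mod 491).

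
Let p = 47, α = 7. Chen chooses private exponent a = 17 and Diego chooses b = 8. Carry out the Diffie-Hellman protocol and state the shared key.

24

Diego sends B = α^b mod p = 7^8 mod 47.
7^1 ≡ 7 (mod 47)
7^2 = (7^1)^2 ≡ 7^2 = 49 ≡ 2 (mod 47)
7^4 = (7^2)^2 ≡ 2^2 = 4 ≡ 4 (mod 47)
7^8 = (7^4)^2 ≡ 4^2 = 16 ≡ 16 (mod 47)
So B = 16. Chen then computes K = B^a mod p = 16^17 mod 47.
16^1 ≡ 16 (mod 47)
16^2 = (16^1)^2 ≡ 16^2 = 256 ≡ 21 (mod 47)
16^4 = (16^2)^2 ≡ 21^2 = 441 ≡ 18 (mod 47)
16^8 = (16^4)^2 ≡ 18^2 = 324 ≡ 42 (mod 47)
16^16 = (16^8)^2 ≡ 42^2 = 1764 ≡ 25 (mod 47)
16^17 = 16^16 · 16^1 ≡ 25 · 16 ≡ 24 (mod 47).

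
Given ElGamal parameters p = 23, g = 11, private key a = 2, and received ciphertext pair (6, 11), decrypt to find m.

15

Shared mask s = c₁^a mod p = 6^2 mod 23.
6^1 ≡ 6 (mod 23)
6^2 = (6^1)^2 ≡ 6^2 = 36 ≡ 13 (mod 23)
So s = 13; s⁻¹ ≡ 16 (mod 23).
m = c₂ · s⁻¹ mod 23 = 11 · 16 mod 23 = 15.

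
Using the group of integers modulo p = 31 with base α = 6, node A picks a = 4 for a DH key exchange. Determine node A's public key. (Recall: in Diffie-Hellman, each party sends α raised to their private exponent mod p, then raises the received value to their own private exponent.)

25

Public value = 6^4 (mod 31).
6^1 ≡ 6 (mod 31)
6^2 = (6^1)^2 ≡ 6^2 = 36 ≡ 5 (mod 31)
6^4 = (6^2)^2 ≡ 5^2 = 25 ≡ 25 (mod 31)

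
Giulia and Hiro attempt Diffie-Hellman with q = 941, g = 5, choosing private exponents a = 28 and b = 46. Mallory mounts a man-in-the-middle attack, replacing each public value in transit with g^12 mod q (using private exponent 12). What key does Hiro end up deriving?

519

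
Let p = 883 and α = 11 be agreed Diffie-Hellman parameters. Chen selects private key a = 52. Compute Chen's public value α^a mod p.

Public value = 11^52 mod 883.
11^1 ≡ 11 (mod 883)
11^2 = (11^1)^2 ≡ 11^2 = 121 ≡ 121 (mod 883)
11^4 = (11^2)^2 ≡ 121^2 = 14641 ≡ 513 (mod 883)
11^8 = (11^4)^2 ≡ 513^2 = 263169 ≡ 35 (mod 883)
11^16 = (11^8)^2 ≡ 35^2 = 1225 ≡ 342 (mod 883)
11^32 = (11^16)^2 ≡ 342^2 = 116964 ≡ 408 (mod 883)
11^52 = 11^32 · 11^16 · 11^4 ≡ 408 · 342 · 513 ≡ 690 (mod 883).

690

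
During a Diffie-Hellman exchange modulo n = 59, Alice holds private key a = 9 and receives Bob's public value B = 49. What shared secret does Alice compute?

Shared key K = 49^9 mod 59.
49^1 ≡ 49 (mod 59)
49^2 = (49^1)^2 ≡ 49^2 = 2401 ≡ 41 (mod 59)
49^4 = (49^2)^2 ≡ 41^2 = 1681 ≡ 29 (mod 59)
49^8 = (49^4)^2 ≡ 29^2 = 841 ≡ 15 (mod 59)
49^9 = 49^8 · 49^1 ≡ 15 · 49 ≡ 27 (mod 59).

27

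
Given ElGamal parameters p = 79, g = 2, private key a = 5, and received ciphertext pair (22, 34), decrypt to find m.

Shared mask s = c₁^a mod p = 22^5 mod 79.
22^1 ≡ 22 (mod 79)
22^2 = (22^1)^2 ≡ 22^2 = 484 ≡ 10 (mod 79)
22^4 = (22^2)^2 ≡ 10^2 = 100 ≡ 21 (mod 79)
22^5 = 22^4 · 22^1 ≡ 21 · 22 ≡ 67 (mod 79).
So s = 67; s⁻¹ ≡ 46 (mod 79).
m = c₂ · s⁻¹ mod 79 = 34 · 46 mod 79 = 63.

63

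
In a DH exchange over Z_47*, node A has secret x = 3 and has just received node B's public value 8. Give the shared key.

Shared key K = 8^3 mod 47.
8^1 ≡ 8 (mod 47)
8^2 = (8^1)^2 ≡ 8^2 = 64 ≡ 17 (mod 47)
8^3 = 8^2 · 8^1 ≡ 17 · 8 ≡ 42 (mod 47).

42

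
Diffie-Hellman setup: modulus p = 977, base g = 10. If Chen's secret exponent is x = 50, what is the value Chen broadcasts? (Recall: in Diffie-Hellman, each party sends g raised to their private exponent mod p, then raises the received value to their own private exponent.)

550

Public value = 10^50 mod 977.
10^1 ≡ 10 (mod 977)
10^2 = (10^1)^2 ≡ 10^2 = 100 ≡ 100 (mod 977)
10^4 = (10^2)^2 ≡ 100^2 = 10000 ≡ 230 (mod 977)
10^8 = (10^4)^2 ≡ 230^2 = 52900 ≡ 142 (mod 977)
10^16 = (10^8)^2 ≡ 142^2 = 20164 ≡ 624 (mod 977)
10^32 = (10^16)^2 ≡ 624^2 = 389376 ≡ 530 (mod 977)
10^50 = 10^32 · 10^16 · 10^2 ≡ 530 · 624 · 100 ≡ 550 (mod 977).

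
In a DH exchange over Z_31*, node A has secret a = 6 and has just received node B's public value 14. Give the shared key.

8

Shared key K = 14^6 mod 31.
14^1 ≡ 14 (mod 31)
14^2 = (14^1)^2 ≡ 14^2 = 196 ≡ 10 (mod 31)
14^4 = (14^2)^2 ≡ 10^2 = 100 ≡ 7 (mod 31)
14^6 = 14^4 · 14^2 ≡ 7 · 10 ≡ 8 (mod 31).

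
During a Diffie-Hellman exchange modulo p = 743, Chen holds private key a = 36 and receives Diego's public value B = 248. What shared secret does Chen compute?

Shared key K = 248^36 mod 743.
248^1 ≡ 248 (mod 743)
248^2 = (248^1)^2 ≡ 248^2 = 61504 ≡ 578 (mod 743)
248^4 = (248^2)^2 ≡ 578^2 = 334084 ≡ 477 (mod 743)
248^8 = (248^4)^2 ≡ 477^2 = 227529 ≡ 171 (mod 743)
248^16 = (248^8)^2 ≡ 171^2 = 29241 ≡ 264 (mod 743)
248^32 = (248^16)^2 ≡ 264^2 = 69696 ≡ 597 (mod 743)
248^36 = 248^32 · 248^4 ≡ 597 · 477 ≡ 200 (mod 743).

200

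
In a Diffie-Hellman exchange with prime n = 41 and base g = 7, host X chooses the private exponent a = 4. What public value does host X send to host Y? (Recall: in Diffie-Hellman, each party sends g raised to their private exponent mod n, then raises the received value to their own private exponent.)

Public value = 7^4 (mod 41).
7^1 ≡ 7 (mod 41)
7^2 = (7^1)^2 ≡ 7^2 = 49 ≡ 8 (mod 41)
7^4 = (7^2)^2 ≡ 8^2 = 64 ≡ 23 (mod 41)

23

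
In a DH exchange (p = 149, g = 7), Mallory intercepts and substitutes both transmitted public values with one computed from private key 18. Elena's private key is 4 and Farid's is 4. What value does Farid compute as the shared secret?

Farid receives Mallory's public value M = 7^18 mod 149 instead of the honest one.
7^1 ≡ 7 (mod 149)
7^2 = (7^1)^2 ≡ 7^2 = 49 ≡ 49 (mod 149)
7^4 = (7^2)^2 ≡ 49^2 = 2401 ≡ 17 (mod 149)
7^8 = (7^4)^2 ≡ 17^2 = 289 ≡ 140 (mod 149)
7^16 = (7^8)^2 ≡ 140^2 = 19600 ≡ 81 (mod 149)
7^18 = 7^16 · 7^2 ≡ 81 · 49 ≡ 95 (mod 149).
So M = 95. Farid computes K = M^4 mod 149.
95^1 ≡ 95 (mod 149)
95^2 = (95^1)^2 ≡ 95^2 = 9025 ≡ 85 (mod 149)
95^4 = (95^2)^2 ≡ 85^2 = 7225 ≡ 73 (mod 149)

73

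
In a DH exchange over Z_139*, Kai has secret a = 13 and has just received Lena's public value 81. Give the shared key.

38

Shared key K = 81^13 mod 139.
81^1 ≡ 81 (mod 139)
81^2 = (81^1)^2 ≡ 81^2 = 6561 ≡ 28 (mod 139)
81^4 = (81^2)^2 ≡ 28^2 = 784 ≡ 89 (mod 139)
81^8 = (81^4)^2 ≡ 89^2 = 7921 ≡ 137 (mod 139)
81^13 = 81^8 · 81^4 · 81^1 ≡ 137 · 89 · 81 ≡ 38 (mod 139).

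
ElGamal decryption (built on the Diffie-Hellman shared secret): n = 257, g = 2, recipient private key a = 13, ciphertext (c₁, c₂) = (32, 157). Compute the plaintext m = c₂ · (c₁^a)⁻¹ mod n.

207

Shared mask s = c₁^a mod n = 32^13 mod 257.
32^1 ≡ 32 (mod 257)
32^2 = (32^1)^2 ≡ 32^2 = 1024 ≡ 253 (mod 257)
32^4 = (32^2)^2 ≡ 253^2 = 64009 ≡ 16 (mod 257)
32^8 = (32^4)^2 ≡ 16^2 = 256 ≡ 256 (mod 257)
32^13 = 32^8 · 32^4 · 32^1 ≡ 256 · 16 · 32 ≡ 2 (mod 257).
So s = 2; s⁻¹ ≡ 129 (mod 257).
m = c₂ · s⁻¹ mod 257 = 157 · 129 mod 257 = 207.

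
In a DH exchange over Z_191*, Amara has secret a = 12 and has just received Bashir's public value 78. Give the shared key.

169

Shared key K = 78^12 mod 191.
78^1 ≡ 78 (mod 191)
78^2 = (78^1)^2 ≡ 78^2 = 6084 ≡ 163 (mod 191)
78^4 = (78^2)^2 ≡ 163^2 = 26569 ≡ 20 (mod 191)
78^8 = (78^4)^2 ≡ 20^2 = 400 ≡ 18 (mod 191)
78^12 = 78^8 · 78^4 ≡ 18 · 20 ≡ 169 (mod 191).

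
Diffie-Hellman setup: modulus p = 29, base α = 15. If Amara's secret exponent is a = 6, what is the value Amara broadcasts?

5

Public value = 15^6 mod 29.
15^1 ≡ 15 (mod 29)
15^2 = (15^1)^2 ≡ 15^2 = 225 ≡ 22 (mod 29)
15^4 = (15^2)^2 ≡ 22^2 = 484 ≡ 20 (mod 29)
15^6 = 15^4 · 15^2 ≡ 20 · 22 ≡ 5 (mod 29).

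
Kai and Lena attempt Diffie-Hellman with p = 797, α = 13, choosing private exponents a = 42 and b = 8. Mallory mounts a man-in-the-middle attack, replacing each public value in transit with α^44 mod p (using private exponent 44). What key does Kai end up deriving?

296

Kai receives Mallory's public value M = 13^44 mod 797 instead of the honest one.
13^1 ≡ 13 (mod 797)
13^2 = (13^1)^2 ≡ 13^2 = 169 ≡ 169 (mod 797)
13^4 = (13^2)^2 ≡ 169^2 = 28561 ≡ 666 (mod 797)
13^8 = (13^4)^2 ≡ 666^2 = 443556 ≡ 424 (mod 797)
13^16 = (13^8)^2 ≡ 424^2 = 179776 ≡ 451 (mod 797)
13^32 = (13^16)^2 ≡ 451^2 = 203401 ≡ 166 (mod 797)
13^44 = 13^32 · 13^8 · 13^4 ≡ 166 · 424 · 666 ≡ 189 (mod 797).
So M = 189. Kai computes K = M^42 mod 797.
189^1 ≡ 189 (mod 797)
189^2 = (189^1)^2 ≡ 189^2 = 35721 ≡ 653 (mod 797)
189^4 = (189^2)^2 ≡ 653^2 = 426409 ≡ 14 (mod 797)
189^8 = (189^4)^2 ≡ 14^2 = 196 ≡ 196 (mod 797)
189^16 = (189^8)^2 ≡ 196^2 = 38416 ≡ 160 (mod 797)
189^32 = (189^16)^2 ≡ 160^2 = 25600 ≡ 96 (mod 797)
189^42 = 189^32 · 189^8 · 189^2 ≡ 96 · 196 · 653 ≡ 296 (mod 797).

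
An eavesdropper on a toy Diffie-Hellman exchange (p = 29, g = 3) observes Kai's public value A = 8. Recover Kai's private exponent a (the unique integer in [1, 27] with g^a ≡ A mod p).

Try successive powers of 3 modulo 29:
3^1 ≡ 3
3^2 ≡ 9
3^3 ≡ 27
3^4 ≡ 23
3^5 ≡ 11
3^6 ≡ 4
3^7 ≡ 12
3^8 ≡ 7
3^9 ≡ 21
3^10 ≡ 5
3^11 ≡ 15
3^12 ≡ 16
3^13 ≡ 19
3^14 ≡ 28
3^15 ≡ 26
3^16 ≡ 20
3^17 ≡ 2
3^18 ≡ 6
3^19 ≡ 18
3^20 ≡ 25
3^21 ≡ 17
3^22 ≡ 22
3^23 ≡ 8
Found: a = 23.

23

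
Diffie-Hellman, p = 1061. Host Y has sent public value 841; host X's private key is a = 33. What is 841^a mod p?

Shared key K = 841^33 mod 1061.
841^1 ≡ 841 (mod 1061)
841^2 = (841^1)^2 ≡ 841^2 = 707281 ≡ 655 (mod 1061)
841^4 = (841^2)^2 ≡ 655^2 = 429025 ≡ 381 (mod 1061)
841^8 = (841^4)^2 ≡ 381^2 = 145161 ≡ 865 (mod 1061)
841^16 = (841^8)^2 ≡ 865^2 = 748225 ≡ 220 (mod 1061)
841^32 = (841^16)^2 ≡ 220^2 = 48400 ≡ 655 (mod 1061)
841^33 = 841^32 · 841^1 ≡ 655 · 841 ≡ 196 (mod 1061).

196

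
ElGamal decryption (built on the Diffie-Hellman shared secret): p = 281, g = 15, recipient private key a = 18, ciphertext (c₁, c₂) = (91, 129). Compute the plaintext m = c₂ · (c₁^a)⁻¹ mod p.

Shared mask s = c₁^a mod p = 91^18 mod 281.
91^1 ≡ 91 (mod 281)
91^2 = (91^1)^2 ≡ 91^2 = 8281 ≡ 132 (mod 281)
91^4 = (91^2)^2 ≡ 132^2 = 17424 ≡ 2 (mod 281)
91^8 = (91^4)^2 ≡ 2^2 = 4 ≡ 4 (mod 281)
91^16 = (91^8)^2 ≡ 4^2 = 16 ≡ 16 (mod 281)
91^18 = 91^16 · 91^2 ≡ 16 · 132 ≡ 145 (mod 281).
So s = 145; s⁻¹ ≡ 250 (mod 281).
m = c₂ · s⁻¹ mod 281 = 129 · 250 mod 281 = 216.

216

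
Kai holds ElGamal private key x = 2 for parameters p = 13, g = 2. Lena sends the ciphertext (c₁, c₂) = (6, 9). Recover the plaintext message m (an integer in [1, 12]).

10

Shared mask s = c₁^x mod p = 6^2 mod 13.
6^1 ≡ 6 (mod 13)
6^2 = (6^1)^2 ≡ 6^2 = 36 ≡ 10 (mod 13)
So s = 10; s⁻¹ ≡ 4 (mod 13).
m = c₂ · s⁻¹ mod 13 = 9 · 4 mod 13 = 10.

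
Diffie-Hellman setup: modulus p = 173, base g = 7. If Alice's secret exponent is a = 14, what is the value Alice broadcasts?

163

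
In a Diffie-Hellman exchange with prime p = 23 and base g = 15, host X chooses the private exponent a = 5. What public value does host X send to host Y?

Public value = 15^5 (mod 23).
15^1 ≡ 15 (mod 23)
15^2 = (15^1)^2 ≡ 15^2 = 225 ≡ 18 (mod 23)
15^4 = (15^2)^2 ≡ 18^2 = 324 ≡ 2 (mod 23)
15^5 = 15^4 · 15^1 ≡ 2 · 15 ≡ 7 (mod 23).

7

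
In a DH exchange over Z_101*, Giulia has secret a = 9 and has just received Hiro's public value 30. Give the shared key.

82

Shared key K = 30^9 mod 101.
30^1 ≡ 30 (mod 101)
30^2 = (30^1)^2 ≡ 30^2 = 900 ≡ 92 (mod 101)
30^4 = (30^2)^2 ≡ 92^2 = 8464 ≡ 81 (mod 101)
30^8 = (30^4)^2 ≡ 81^2 = 6561 ≡ 97 (mod 101)
30^9 = 30^8 · 30^1 ≡ 97 · 30 ≡ 82 (mod 101).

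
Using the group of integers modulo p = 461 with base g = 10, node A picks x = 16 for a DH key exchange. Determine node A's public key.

Public value = 10^16 mod 461.
10^1 ≡ 10 (mod 461)
10^2 = (10^1)^2 ≡ 10^2 = 100 ≡ 100 (mod 461)
10^4 = (10^2)^2 ≡ 100^2 = 10000 ≡ 319 (mod 461)
10^8 = (10^4)^2 ≡ 319^2 = 101761 ≡ 341 (mod 461)
10^16 = (10^8)^2 ≡ 341^2 = 116281 ≡ 109 (mod 461)

109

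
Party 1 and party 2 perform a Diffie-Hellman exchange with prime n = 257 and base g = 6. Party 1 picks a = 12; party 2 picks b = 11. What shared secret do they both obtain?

Party 2 sends B = g^b mod n = 6^11 mod 257.
6^1 ≡ 6 (mod 257)
6^2 = (6^1)^2 ≡ 6^2 = 36 ≡ 36 (mod 257)
6^4 = (6^2)^2 ≡ 36^2 = 1296 ≡ 11 (mod 257)
6^8 = (6^4)^2 ≡ 11^2 = 121 ≡ 121 (mod 257)
6^11 = 6^8 · 6^2 · 6^1 ≡ 121 · 36 · 6 ≡ 179 (mod 257).
So B = 179. Party 1 then computes K = B^a mod n = 179^12 mod 257.
179^1 ≡ 179 (mod 257)
179^2 = (179^1)^2 ≡ 179^2 = 32041 ≡ 173 (mod 257)
179^4 = (179^2)^2 ≡ 173^2 = 29929 ≡ 117 (mod 257)
179^8 = (179^4)^2 ≡ 117^2 = 13689 ≡ 68 (mod 257)
179^12 = 179^8 · 179^4 ≡ 68 · 117 ≡ 246 (mod 257).

246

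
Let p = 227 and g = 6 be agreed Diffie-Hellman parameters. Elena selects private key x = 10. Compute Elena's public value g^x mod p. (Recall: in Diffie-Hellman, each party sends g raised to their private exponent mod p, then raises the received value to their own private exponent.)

186

Public value = 6^10 mod 227.
6^1 ≡ 6 (mod 227)
6^2 = (6^1)^2 ≡ 6^2 = 36 ≡ 36 (mod 227)
6^4 = (6^2)^2 ≡ 36^2 = 1296 ≡ 161 (mod 227)
6^8 = (6^4)^2 ≡ 161^2 = 25921 ≡ 43 (mod 227)
6^10 = 6^8 · 6^2 ≡ 43 · 36 ≡ 186 (mod 227).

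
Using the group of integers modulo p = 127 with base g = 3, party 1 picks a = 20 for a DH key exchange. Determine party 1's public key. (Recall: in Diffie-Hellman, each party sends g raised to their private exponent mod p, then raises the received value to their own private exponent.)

Public value = 3^20 mod 127.
3^1 ≡ 3 (mod 127)
3^2 = (3^1)^2 ≡ 3^2 = 9 ≡ 9 (mod 127)
3^4 = (3^2)^2 ≡ 9^2 = 81 ≡ 81 (mod 127)
3^8 = (3^4)^2 ≡ 81^2 = 6561 ≡ 84 (mod 127)
3^16 = (3^8)^2 ≡ 84^2 = 7056 ≡ 71 (mod 127)
3^20 = 3^16 · 3^4 ≡ 71 · 81 ≡ 36 (mod 127).

36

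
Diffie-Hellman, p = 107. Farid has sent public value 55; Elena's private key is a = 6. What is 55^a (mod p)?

100

Shared key K = 55^6 mod 107.
55^1 ≡ 55 (mod 107)
55^2 = (55^1)^2 ≡ 55^2 = 3025 ≡ 29 (mod 107)
55^4 = (55^2)^2 ≡ 29^2 = 841 ≡ 92 (mod 107)
55^6 = 55^4 · 55^2 ≡ 92 · 29 ≡ 100 (mod 107).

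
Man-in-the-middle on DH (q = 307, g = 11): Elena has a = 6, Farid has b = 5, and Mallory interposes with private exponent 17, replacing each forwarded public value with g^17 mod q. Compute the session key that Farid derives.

Farid receives Mallory's public value M = 11^17 mod 307 instead of the honest one.
11^1 ≡ 11 (mod 307)
11^2 = (11^1)^2 ≡ 11^2 = 121 ≡ 121 (mod 307)
11^4 = (11^2)^2 ≡ 121^2 = 14641 ≡ 212 (mod 307)
11^8 = (11^4)^2 ≡ 212^2 = 44944 ≡ 122 (mod 307)
11^16 = (11^8)^2 ≡ 122^2 = 14884 ≡ 148 (mod 307)
11^17 = 11^16 · 11^1 ≡ 148 · 11 ≡ 93 (mod 307).
So M = 93. Farid computes K = M^5 mod 307.
93^1 ≡ 93 (mod 307)
93^2 = (93^1)^2 ≡ 93^2 = 8649 ≡ 53 (mod 307)
93^4 = (93^2)^2 ≡ 53^2 = 2809 ≡ 46 (mod 307)
93^5 = 93^4 · 93^1 ≡ 46 · 93 ≡ 287 (mod 307).

287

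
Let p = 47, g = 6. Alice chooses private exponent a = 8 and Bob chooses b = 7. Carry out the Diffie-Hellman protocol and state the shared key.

18

Bob sends B = g^b mod p = 6^7 mod 47.
6^1 ≡ 6 (mod 47)
6^2 = (6^1)^2 ≡ 6^2 = 36 ≡ 36 (mod 47)
6^4 = (6^2)^2 ≡ 36^2 = 1296 ≡ 27 (mod 47)
6^7 = 6^4 · 6^2 · 6^1 ≡ 27 · 36 · 6 ≡ 4 (mod 47).
So B = 4. Alice then computes K = B^a mod p = 4^8 mod 47.
4^1 ≡ 4 (mod 47)
4^2 = (4^1)^2 ≡ 4^2 = 16 ≡ 16 (mod 47)
4^4 = (4^2)^2 ≡ 16^2 = 256 ≡ 21 (mod 47)
4^8 = (4^4)^2 ≡ 21^2 = 441 ≡ 18 (mod 47)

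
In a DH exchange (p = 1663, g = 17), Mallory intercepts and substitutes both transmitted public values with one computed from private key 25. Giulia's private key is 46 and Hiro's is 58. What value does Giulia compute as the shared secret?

8

Giulia receives Mallory's public value M = 17^25 mod 1663 instead of the honest one.
17^1 ≡ 17 (mod 1663)
17^2 = (17^1)^2 ≡ 17^2 = 289 ≡ 289 (mod 1663)
17^4 = (17^2)^2 ≡ 289^2 = 83521 ≡ 371 (mod 1663)
17^8 = (17^4)^2 ≡ 371^2 = 137641 ≡ 1275 (mod 1663)
17^16 = (17^8)^2 ≡ 1275^2 = 1625625 ≡ 874 (mod 1663)
17^25 = 17^16 · 17^8 · 17^1 ≡ 874 · 1275 · 17 ≡ 717 (mod 1663).
So M = 717. Giulia computes K = M^46 mod 1663.
717^1 ≡ 717 (mod 1663)
717^2 = (717^1)^2 ≡ 717^2 = 514089 ≡ 222 (mod 1663)
717^4 = (717^2)^2 ≡ 222^2 = 49284 ≡ 1057 (mod 1663)
717^8 = (717^4)^2 ≡ 1057^2 = 1117249 ≡ 1376 (mod 1663)
717^16 = (717^8)^2 ≡ 1376^2 = 1893376 ≡ 882 (mod 1663)
717^32 = (717^16)^2 ≡ 882^2 = 777924 ≡ 1303 (mod 1663)
717^46 = 717^32 · 717^8 · 717^4 · 717^2 ≡ 1303 · 1376 · 1057 · 222 ≡ 8 (mod 1663).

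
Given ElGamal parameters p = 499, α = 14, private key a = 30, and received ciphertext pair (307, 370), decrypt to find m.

257

Shared mask s = c₁^a mod p = 307^30 mod 499.
307^1 ≡ 307 (mod 499)
307^2 = (307^1)^2 ≡ 307^2 = 94249 ≡ 437 (mod 499)
307^4 = (307^2)^2 ≡ 437^2 = 190969 ≡ 351 (mod 499)
307^8 = (307^4)^2 ≡ 351^2 = 123201 ≡ 447 (mod 499)
307^16 = (307^8)^2 ≡ 447^2 = 199809 ≡ 209 (mod 499)
307^30 = 307^16 · 307^8 · 307^4 · 307^2 ≡ 209 · 447 · 351 · 437 ≡ 382 (mod 499).
So s = 382; s⁻¹ ≡ 145 (mod 499).
m = c₂ · s⁻¹ mod 499 = 370 · 145 mod 499 = 257.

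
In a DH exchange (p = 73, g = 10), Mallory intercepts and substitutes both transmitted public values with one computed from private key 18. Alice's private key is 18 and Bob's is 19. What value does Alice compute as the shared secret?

Alice receives Mallory's public value M = 10^18 mod 73 instead of the honest one.
10^1 ≡ 10 (mod 73)
10^2 = (10^1)^2 ≡ 10^2 = 100 ≡ 27 (mod 73)
10^4 = (10^2)^2 ≡ 27^2 = 729 ≡ 72 (mod 73)
10^8 = (10^4)^2 ≡ 72^2 = 5184 ≡ 1 (mod 73)
10^16 = (10^8)^2 ≡ 1^2 = 1 ≡ 1 (mod 73)
10^18 = 10^16 · 10^2 ≡ 1 · 27 ≡ 27 (mod 73).
So M = 27. Alice computes K = M^18 mod 73.
27^1 ≡ 27 (mod 73)
27^2 = (27^1)^2 ≡ 27^2 = 729 ≡ 72 (mod 73)
27^4 = (27^2)^2 ≡ 72^2 = 5184 ≡ 1 (mod 73)
27^8 = (27^4)^2 ≡ 1^2 = 1 ≡ 1 (mod 73)
27^16 = (27^8)^2 ≡ 1^2 = 1 ≡ 1 (mod 73)
27^18 = 27^16 · 27^2 ≡ 1 · 72 ≡ 72 (mod 73).

72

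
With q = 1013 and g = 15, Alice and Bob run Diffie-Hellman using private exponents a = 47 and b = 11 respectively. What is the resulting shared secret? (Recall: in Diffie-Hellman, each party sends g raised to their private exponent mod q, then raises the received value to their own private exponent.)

Alice sends A = g^a mod q = 15^47 mod 1013.
15^1 ≡ 15 (mod 1013)
15^2 = (15^1)^2 ≡ 15^2 = 225 ≡ 225 (mod 1013)
15^4 = (15^2)^2 ≡ 225^2 = 50625 ≡ 988 (mod 1013)
15^8 = (15^4)^2 ≡ 988^2 = 976144 ≡ 625 (mod 1013)
15^16 = (15^8)^2 ≡ 625^2 = 390625 ≡ 620 (mod 1013)
15^32 = (15^16)^2 ≡ 620^2 = 384400 ≡ 473 (mod 1013)
15^47 = 15^32 · 15^8 · 15^4 · 15^2 · 15^1 ≡ 473 · 625 · 988 · 225 · 15 ≡ 979 (mod 1013).
So A = 979. Bob then computes K = A^b mod q = 979^11 mod 1013.
979^1 ≡ 979 (mod 1013)
979^2 = (979^1)^2 ≡ 979^2 = 958441 ≡ 143 (mod 1013)
979^4 = (979^2)^2 ≡ 143^2 = 20449 ≡ 189 (mod 1013)
979^8 = (979^4)^2 ≡ 189^2 = 35721 ≡ 266 (mod 1013)
979^11 = 979^8 · 979^2 · 979^1 ≡ 266 · 143 · 979 ≡ 309 (mod 1013).

309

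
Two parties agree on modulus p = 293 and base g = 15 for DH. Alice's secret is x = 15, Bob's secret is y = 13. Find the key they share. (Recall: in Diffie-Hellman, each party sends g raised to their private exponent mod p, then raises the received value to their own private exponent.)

Alice sends A = g^x mod p = 15^15 mod 293.
15^1 ≡ 15 (mod 293)
15^2 = (15^1)^2 ≡ 15^2 = 225 ≡ 225 (mod 293)
15^4 = (15^2)^2 ≡ 225^2 = 50625 ≡ 229 (mod 293)
15^8 = (15^4)^2 ≡ 229^2 = 52441 ≡ 287 (mod 293)
15^15 = 15^8 · 15^4 · 15^2 · 15^1 ≡ 287 · 229 · 225 · 15 ≡ 61 (mod 293).
So A = 61. Bob then computes K = A^y mod p = 61^13 mod 293.
61^1 ≡ 61 (mod 293)
61^2 = (61^1)^2 ≡ 61^2 = 3721 ≡ 205 (mod 293)
61^4 = (61^2)^2 ≡ 205^2 = 42025 ≡ 126 (mod 293)
61^8 = (61^4)^2 ≡ 126^2 = 15876 ≡ 54 (mod 293)
61^13 = 61^8 · 61^4 · 61^1 ≡ 54 · 126 · 61 ≡ 156 (mod 293).

156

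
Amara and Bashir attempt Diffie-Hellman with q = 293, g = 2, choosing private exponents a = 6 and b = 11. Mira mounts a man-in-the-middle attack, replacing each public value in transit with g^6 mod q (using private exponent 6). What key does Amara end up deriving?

Amara receives Mira's public value M = 2^6 mod 293 instead of the honest one.
2^1 ≡ 2 (mod 293)
2^2 = (2^1)^2 ≡ 2^2 = 4 ≡ 4 (mod 293)
2^4 = (2^2)^2 ≡ 4^2 = 16 ≡ 16 (mod 293)
2^6 = 2^4 · 2^2 ≡ 16 · 4 ≡ 64 (mod 293).
So M = 64. Amara computes K = M^6 mod 293.
64^1 ≡ 64 (mod 293)
64^2 = (64^1)^2 ≡ 64^2 = 4096 ≡ 287 (mod 293)
64^4 = (64^2)^2 ≡ 287^2 = 82369 ≡ 36 (mod 293)
64^6 = 64^4 · 64^2 ≡ 36 · 287 ≡ 77 (mod 293).

77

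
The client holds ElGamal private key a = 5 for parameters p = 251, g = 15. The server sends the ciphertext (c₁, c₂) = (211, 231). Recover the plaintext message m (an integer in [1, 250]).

Shared mask s = c₁^a mod p = 211^5 mod 251.
211^1 ≡ 211 (mod 251)
211^2 = (211^1)^2 ≡ 211^2 = 44521 ≡ 94 (mod 251)
211^4 = (211^2)^2 ≡ 94^2 = 8836 ≡ 51 (mod 251)
211^5 = 211^4 · 211^1 ≡ 51 · 211 ≡ 219 (mod 251).
So s = 219; s⁻¹ ≡ 149 (mod 251).
m = c₂ · s⁻¹ mod 251 = 231 · 149 mod 251 = 32.

32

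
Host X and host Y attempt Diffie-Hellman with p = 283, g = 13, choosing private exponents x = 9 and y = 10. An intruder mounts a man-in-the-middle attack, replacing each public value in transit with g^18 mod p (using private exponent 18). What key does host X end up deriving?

Host X receives an intruder's public value M = 13^18 mod 283 instead of the honest one.
13^1 ≡ 13 (mod 283)
13^2 = (13^1)^2 ≡ 13^2 = 169 ≡ 169 (mod 283)
13^4 = (13^2)^2 ≡ 169^2 = 28561 ≡ 261 (mod 283)
13^8 = (13^4)^2 ≡ 261^2 = 68121 ≡ 201 (mod 283)
13^16 = (13^8)^2 ≡ 201^2 = 40401 ≡ 215 (mod 283)
13^18 = 13^16 · 13^2 ≡ 215 · 169 ≡ 111 (mod 283).
So M = 111. Host X computes K = M^9 mod 283.
111^1 ≡ 111 (mod 283)
111^2 = (111^1)^2 ≡ 111^2 = 12321 ≡ 152 (mod 283)
111^4 = (111^2)^2 ≡ 152^2 = 23104 ≡ 181 (mod 283)
111^8 = (111^4)^2 ≡ 181^2 = 32761 ≡ 216 (mod 283)
111^9 = 111^8 · 111^1 ≡ 216 · 111 ≡ 204 (mod 283).

204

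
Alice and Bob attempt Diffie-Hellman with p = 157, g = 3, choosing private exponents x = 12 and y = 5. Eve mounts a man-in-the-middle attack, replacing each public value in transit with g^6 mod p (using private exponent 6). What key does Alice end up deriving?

14

Alice receives Eve's public value M = 3^6 mod 157 instead of the honest one.
3^1 ≡ 3 (mod 157)
3^2 = (3^1)^2 ≡ 3^2 = 9 ≡ 9 (mod 157)
3^4 = (3^2)^2 ≡ 9^2 = 81 ≡ 81 (mod 157)
3^6 = 3^4 · 3^2 ≡ 81 · 9 ≡ 101 (mod 157).
So M = 101. Alice computes K = M^12 mod 157.
101^1 ≡ 101 (mod 157)
101^2 = (101^1)^2 ≡ 101^2 = 10201 ≡ 153 (mod 157)
101^4 = (101^2)^2 ≡ 153^2 = 23409 ≡ 16 (mod 157)
101^8 = (101^4)^2 ≡ 16^2 = 256 ≡ 99 (mod 157)
101^12 = 101^8 · 101^4 ≡ 99 · 16 ≡ 14 (mod 157).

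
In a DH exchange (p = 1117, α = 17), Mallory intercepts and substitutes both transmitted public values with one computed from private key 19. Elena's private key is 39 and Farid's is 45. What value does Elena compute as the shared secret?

Elena receives Mallory's public value M = 17^19 mod 1117 instead of the honest one.
17^1 ≡ 17 (mod 1117)
17^2 = (17^1)^2 ≡ 17^2 = 289 ≡ 289 (mod 1117)
17^4 = (17^2)^2 ≡ 289^2 = 83521 ≡ 863 (mod 1117)
17^8 = (17^4)^2 ≡ 863^2 = 744769 ≡ 847 (mod 1117)
17^16 = (17^8)^2 ≡ 847^2 = 717409 ≡ 295 (mod 1117)
17^19 = 17^16 · 17^2 · 17^1 ≡ 295 · 289 · 17 ≡ 586 (mod 1117).
So M = 586. Elena computes K = M^39 mod 1117.
586^1 ≡ 586 (mod 1117)
586^2 = (586^1)^2 ≡ 586^2 = 343396 ≡ 477 (mod 1117)
586^4 = (586^2)^2 ≡ 477^2 = 227529 ≡ 778 (mod 1117)
586^8 = (586^4)^2 ≡ 778^2 = 605284 ≡ 987 (mod 1117)
586^16 = (586^8)^2 ≡ 987^2 = 974169 ≡ 145 (mod 1117)
586^32 = (586^16)^2 ≡ 145^2 = 21025 ≡ 919 (mod 1117)
586^39 = 586^32 · 586^4 · 586^2 · 586^1 ≡ 919 · 778 · 477 · 586 ≡ 936 (mod 1117).

936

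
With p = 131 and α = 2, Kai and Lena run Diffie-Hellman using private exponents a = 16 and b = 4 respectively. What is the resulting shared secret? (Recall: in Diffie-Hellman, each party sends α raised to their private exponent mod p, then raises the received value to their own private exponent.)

65

Lena sends B = α^b mod p = 2^4 mod 131.
2^1 ≡ 2 (mod 131)
2^2 = (2^1)^2 ≡ 2^2 = 4 ≡ 4 (mod 131)
2^4 = (2^2)^2 ≡ 4^2 = 16 ≡ 16 (mod 131)
So B = 16. Kai then computes K = B^a mod p = 16^16 mod 131.
16^1 ≡ 16 (mod 131)
16^2 = (16^1)^2 ≡ 16^2 = 256 ≡ 125 (mod 131)
16^4 = (16^2)^2 ≡ 125^2 = 15625 ≡ 36 (mod 131)
16^8 = (16^4)^2 ≡ 36^2 = 1296 ≡ 117 (mod 131)
16^16 = (16^8)^2 ≡ 117^2 = 13689 ≡ 65 (mod 131)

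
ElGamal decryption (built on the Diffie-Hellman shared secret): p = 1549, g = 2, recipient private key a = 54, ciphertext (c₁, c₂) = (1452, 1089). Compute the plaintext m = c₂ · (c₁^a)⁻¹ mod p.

Shared mask s = c₁^a mod p = 1452^54 mod 1549.
1452^1 ≡ 1452 (mod 1549)
1452^2 = (1452^1)^2 ≡ 1452^2 = 2108304 ≡ 115 (mod 1549)
1452^4 = (1452^2)^2 ≡ 115^2 = 13225 ≡ 833 (mod 1549)
1452^8 = (1452^4)^2 ≡ 833^2 = 693889 ≡ 1486 (mod 1549)
1452^16 = (1452^8)^2 ≡ 1486^2 = 2208196 ≡ 871 (mod 1549)
1452^32 = (1452^16)^2 ≡ 871^2 = 758641 ≡ 1180 (mod 1549)
1452^54 = 1452^32 · 1452^16 · 1452^4 · 1452^2 ≡ 1180 · 871 · 833 · 115 ≡ 926 (mod 1549).
So s = 926; s⁻¹ ≡ 1002 (mod 1549).
m = c₂ · s⁻¹ mod 1549 = 1089 · 1002 mod 1549 = 682.

682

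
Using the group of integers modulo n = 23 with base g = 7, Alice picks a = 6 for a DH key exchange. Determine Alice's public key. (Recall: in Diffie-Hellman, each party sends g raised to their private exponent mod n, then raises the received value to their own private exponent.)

Public value = 7^6 (mod 23).
7^1 ≡ 7 (mod 23)
7^2 = (7^1)^2 ≡ 7^2 = 49 ≡ 3 (mod 23)
7^4 = (7^2)^2 ≡ 3^2 = 9 ≡ 9 (mod 23)
7^6 = 7^4 · 7^2 ≡ 9 · 3 ≡ 4 (mod 23).

4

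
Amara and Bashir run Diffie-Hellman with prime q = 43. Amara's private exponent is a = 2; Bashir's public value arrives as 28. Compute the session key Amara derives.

10

Shared key K = 28^2 mod 43.
28^1 ≡ 28 (mod 43)
28^2 = (28^1)^2 ≡ 28^2 = 784 ≡ 10 (mod 43)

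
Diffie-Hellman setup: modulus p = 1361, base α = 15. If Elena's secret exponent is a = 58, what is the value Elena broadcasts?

Public value = 15^{58} \pmod{1361}.
15^1 ≡ 15 (mod 1361)
15^2 = (15^1)^2 ≡ 15^2 = 225 ≡ 225 (mod 1361)
15^4 = (15^2)^2 ≡ 225^2 = 50625 ≡ 268 (mod 1361)
15^8 = (15^4)^2 ≡ 268^2 = 71824 ≡ 1052 (mod 1361)
15^16 = (15^8)^2 ≡ 1052^2 = 1106704 ≡ 211 (mod 1361)
15^32 = (15^16)^2 ≡ 211^2 = 44521 ≡ 969 (mod 1361)
15^58 = 15^32 · 15^16 · 15^8 · 15^2 ≡ 969 · 211 · 1052 · 225 ≡ 160 (mod 1361).

160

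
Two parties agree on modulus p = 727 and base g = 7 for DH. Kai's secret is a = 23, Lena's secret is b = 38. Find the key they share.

Lena sends B = g^b mod p = 7^38 mod 727.
7^1 ≡ 7 (mod 727)
7^2 = (7^1)^2 ≡ 7^2 = 49 ≡ 49 (mod 727)
7^4 = (7^2)^2 ≡ 49^2 = 2401 ≡ 220 (mod 727)
7^8 = (7^4)^2 ≡ 220^2 = 48400 ≡ 418 (mod 727)
7^16 = (7^8)^2 ≡ 418^2 = 174724 ≡ 244 (mod 727)
7^32 = (7^16)^2 ≡ 244^2 = 59536 ≡ 649 (mod 727)
7^38 = 7^32 · 7^4 · 7^2 ≡ 649 · 220 · 49 ≡ 299 (mod 727).
So B = 299. Kai then computes K = B^a mod p = 299^23 mod 727.
299^1 ≡ 299 (mod 727)
299^2 = (299^1)^2 ≡ 299^2 = 89401 ≡ 707 (mod 727)
299^4 = (299^2)^2 ≡ 707^2 = 499849 ≡ 400 (mod 727)
299^8 = (299^4)^2 ≡ 400^2 = 160000 ≡ 60 (mod 727)
299^16 = (299^8)^2 ≡ 60^2 = 3600 ≡ 692 (mod 727)
299^23 = 299^16 · 299^4 · 299^2 · 299^1 ≡ 692 · 400 · 707 · 299 ≡ 134 (mod 727).

134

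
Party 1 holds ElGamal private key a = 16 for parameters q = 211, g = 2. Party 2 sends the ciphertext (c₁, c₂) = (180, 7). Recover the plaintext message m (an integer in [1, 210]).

156

Shared mask s = c₁^a mod q = 180^16 mod 211.
180^1 ≡ 180 (mod 211)
180^2 = (180^1)^2 ≡ 180^2 = 32400 ≡ 117 (mod 211)
180^4 = (180^2)^2 ≡ 117^2 = 13689 ≡ 185 (mod 211)
180^8 = (180^4)^2 ≡ 185^2 = 34225 ≡ 43 (mod 211)
180^16 = (180^8)^2 ≡ 43^2 = 1849 ≡ 161 (mod 211)
So s = 161; s⁻¹ ≡ 173 (mod 211).
m = c₂ · s⁻¹ mod 211 = 7 · 173 mod 211 = 156.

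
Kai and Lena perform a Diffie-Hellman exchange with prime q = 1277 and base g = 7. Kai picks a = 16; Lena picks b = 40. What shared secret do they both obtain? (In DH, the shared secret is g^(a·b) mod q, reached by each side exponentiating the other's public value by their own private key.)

Kai sends A = g^a mod q = 7^16 mod 1277.
7^1 ≡ 7 (mod 1277)
7^2 = (7^1)^2 ≡ 7^2 = 49 ≡ 49 (mod 1277)
7^4 = (7^2)^2 ≡ 49^2 = 2401 ≡ 1124 (mod 1277)
7^8 = (7^4)^2 ≡ 1124^2 = 1263376 ≡ 423 (mod 1277)
7^16 = (7^8)^2 ≡ 423^2 = 178929 ≡ 149 (mod 1277)
So A = 149. Lena then computes K = A^b mod q = 149^40 mod 1277.
149^1 ≡ 149 (mod 1277)
149^2 = (149^1)^2 ≡ 149^2 = 22201 ≡ 492 (mod 1277)
149^4 = (149^2)^2 ≡ 492^2 = 242064 ≡ 711 (mod 1277)
149^8 = (149^4)^2 ≡ 711^2 = 505521 ≡ 1106 (mod 1277)
149^16 = (149^8)^2 ≡ 1106^2 = 1223236 ≡ 1147 (mod 1277)
149^32 = (149^16)^2 ≡ 1147^2 = 1315609 ≡ 299 (mod 1277)
149^40 = 149^32 · 149^8 ≡ 299 · 1106 ≡ 1228 (mod 1277).

1228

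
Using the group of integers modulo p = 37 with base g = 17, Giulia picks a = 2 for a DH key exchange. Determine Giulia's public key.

Public value = 17^2 (mod 37).
17^1 ≡ 17 (mod 37)
17^2 = (17^1)^2 ≡ 17^2 = 289 ≡ 30 (mod 37)

30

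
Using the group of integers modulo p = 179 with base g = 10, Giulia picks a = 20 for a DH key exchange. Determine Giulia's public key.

12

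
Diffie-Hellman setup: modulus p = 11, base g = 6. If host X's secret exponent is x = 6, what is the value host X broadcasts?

5

Public value = 6^6 mod 11.
6^1 ≡ 6 (mod 11)
6^2 = (6^1)^2 ≡ 6^2 = 36 ≡ 3 (mod 11)
6^4 = (6^2)^2 ≡ 3^2 = 9 ≡ 9 (mod 11)
6^6 = 6^4 · 6^2 ≡ 9 · 3 ≡ 5 (mod 11).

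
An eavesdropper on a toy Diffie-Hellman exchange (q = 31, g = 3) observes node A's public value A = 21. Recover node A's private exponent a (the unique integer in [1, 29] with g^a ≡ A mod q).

29

Try successive powers of 3 modulo 31:
3^1 ≡ 3
3^2 ≡ 9
3^3 ≡ 27
3^4 ≡ 19
3^5 ≡ 26
3^6 ≡ 16
3^7 ≡ 17
3^8 ≡ 20
3^9 ≡ 29
3^10 ≡ 25
3^11 ≡ 13
3^12 ≡ 8
3^13 ≡ 24
3^14 ≡ 10
3^15 ≡ 30
3^16 ≡ 28
3^17 ≡ 22
3^18 ≡ 4
3^19 ≡ 12
3^20 ≡ 5
3^21 ≡ 15
3^22 ≡ 14
3^23 ≡ 11
3^24 ≡ 2
3^25 ≡ 6
3^26 ≡ 18
3^27 ≡ 23
3^28 ≡ 7
3^29 ≡ 21
Found: a = 29.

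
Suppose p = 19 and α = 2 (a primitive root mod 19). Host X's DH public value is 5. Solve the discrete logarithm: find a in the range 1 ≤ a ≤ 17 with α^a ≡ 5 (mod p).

16

Try successive powers of 2 modulo 19:
2^1 ≡ 2
2^2 ≡ 4
2^3 ≡ 8
2^4 ≡ 16
2^5 ≡ 13
2^6 ≡ 7
2^7 ≡ 14
2^8 ≡ 9
2^9 ≡ 18
2^10 ≡ 17
2^11 ≡ 15
2^12 ≡ 11
2^13 ≡ 3
2^14 ≡ 6
2^15 ≡ 12
2^16 ≡ 5
Found: a = 16.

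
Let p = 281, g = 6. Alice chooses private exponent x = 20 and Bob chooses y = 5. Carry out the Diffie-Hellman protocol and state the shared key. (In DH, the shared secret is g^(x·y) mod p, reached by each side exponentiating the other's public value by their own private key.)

Bob sends B = g^y mod p = 6^5 mod 281.
6^1 ≡ 6 (mod 281)
6^2 = (6^1)^2 ≡ 6^2 = 36 ≡ 36 (mod 281)
6^4 = (6^2)^2 ≡ 36^2 = 1296 ≡ 172 (mod 281)
6^5 = 6^4 · 6^1 ≡ 172 · 6 ≡ 189 (mod 281).
So B = 189. Alice then computes K = B^x mod p = 189^20 mod 281.
189^1 ≡ 189 (mod 281)
189^2 = (189^1)^2 ≡ 189^2 = 35721 ≡ 34 (mod 281)
189^4 = (189^2)^2 ≡ 34^2 = 1156 ≡ 32 (mod 281)
189^8 = (189^4)^2 ≡ 32^2 = 1024 ≡ 181 (mod 281)
189^16 = (189^8)^2 ≡ 181^2 = 32761 ≡ 165 (mod 281)
189^20 = 189^16 · 189^4 ≡ 165 · 32 ≡ 222 (mod 281).

222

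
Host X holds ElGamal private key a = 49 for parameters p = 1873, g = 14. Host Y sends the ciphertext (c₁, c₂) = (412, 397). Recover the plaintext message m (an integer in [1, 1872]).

Shared mask s = c₁^a mod p = 412^49 mod 1873.
412^1 ≡ 412 (mod 1873)
412^2 = (412^1)^2 ≡ 412^2 = 169744 ≡ 1174 (mod 1873)
412^4 = (412^2)^2 ≡ 1174^2 = 1378276 ≡ 1621 (mod 1873)
412^8 = (412^4)^2 ≡ 1621^2 = 2627641 ≡ 1695 (mod 1873)
412^16 = (412^8)^2 ≡ 1695^2 = 2873025 ≡ 1716 (mod 1873)
412^32 = (412^16)^2 ≡ 1716^2 = 2944656 ≡ 300 (mod 1873)
412^49 = 412^32 · 412^16 · 412^1 ≡ 300 · 1716 · 412 ≡ 953 (mod 1873).
So s = 953; s⁻¹ ≡ 1419 (mod 1873).
m = c₂ · s⁻¹ mod 1873 = 397 · 1419 mod 1873 = 1443.

1443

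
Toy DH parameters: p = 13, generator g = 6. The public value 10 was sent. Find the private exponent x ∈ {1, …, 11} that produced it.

Try successive powers of 6 modulo 13:
6^1 ≡ 6
6^2 ≡ 10
Found: x = 2.

2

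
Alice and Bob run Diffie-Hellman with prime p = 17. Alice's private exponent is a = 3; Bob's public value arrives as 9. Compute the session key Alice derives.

15

Shared key K = 9^3 mod 17.
9^1 ≡ 9 (mod 17)
9^2 = (9^1)^2 ≡ 9^2 = 81 ≡ 13 (mod 17)
9^3 = 9^2 · 9^1 ≡ 13 · 9 ≡ 15 (mod 17).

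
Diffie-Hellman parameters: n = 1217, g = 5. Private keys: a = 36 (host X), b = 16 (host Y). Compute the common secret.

802

Host X sends A = g^a mod n = 5^36 mod 1217.
5^1 ≡ 5 (mod 1217)
5^2 = (5^1)^2 ≡ 5^2 = 25 ≡ 25 (mod 1217)
5^4 = (5^2)^2 ≡ 25^2 = 625 ≡ 625 (mod 1217)
5^8 = (5^4)^2 ≡ 625^2 = 390625 ≡ 1185 (mod 1217)
5^16 = (5^8)^2 ≡ 1185^2 = 1404225 ≡ 1024 (mod 1217)
5^32 = (5^16)^2 ≡ 1024^2 = 1048576 ≡ 739 (mod 1217)
5^36 = 5^32 · 5^4 ≡ 739 · 625 ≡ 632 (mod 1217).
So A = 632. Host Y then computes K = A^b mod n = 632^16 mod 1217.
632^1 ≡ 632 (mod 1217)
632^2 = (632^1)^2 ≡ 632^2 = 399424 ≡ 248 (mod 1217)
632^4 = (632^2)^2 ≡ 248^2 = 61504 ≡ 654 (mod 1217)
632^8 = (632^4)^2 ≡ 654^2 = 427716 ≡ 549 (mod 1217)
632^16 = (632^8)^2 ≡ 549^2 = 301401 ≡ 802 (mod 1217)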